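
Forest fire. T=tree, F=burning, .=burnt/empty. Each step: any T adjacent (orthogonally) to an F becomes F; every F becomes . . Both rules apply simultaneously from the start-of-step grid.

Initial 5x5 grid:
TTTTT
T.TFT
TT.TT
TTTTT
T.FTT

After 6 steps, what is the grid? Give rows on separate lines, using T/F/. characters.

Step 1: 6 trees catch fire, 2 burn out
  TTTFT
  T.F.F
  TT.FT
  TTFTT
  T..FT
Step 2: 6 trees catch fire, 6 burn out
  TTF.F
  T....
  TT..F
  TF.FT
  T...F
Step 3: 4 trees catch fire, 6 burn out
  TF...
  T....
  TF...
  F...F
  T....
Step 4: 3 trees catch fire, 4 burn out
  F....
  T....
  F....
  .....
  F....
Step 5: 1 trees catch fire, 3 burn out
  .....
  F....
  .....
  .....
  .....
Step 6: 0 trees catch fire, 1 burn out
  .....
  .....
  .....
  .....
  .....

.....
.....
.....
.....
.....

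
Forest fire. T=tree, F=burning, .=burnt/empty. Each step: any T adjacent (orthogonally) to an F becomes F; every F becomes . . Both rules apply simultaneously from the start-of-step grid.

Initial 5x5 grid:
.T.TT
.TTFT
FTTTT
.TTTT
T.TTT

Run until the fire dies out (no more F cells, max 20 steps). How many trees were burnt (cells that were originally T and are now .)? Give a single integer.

Answer: 17

Derivation:
Step 1: +5 fires, +2 burnt (F count now 5)
Step 2: +6 fires, +5 burnt (F count now 6)
Step 3: +4 fires, +6 burnt (F count now 4)
Step 4: +2 fires, +4 burnt (F count now 2)
Step 5: +0 fires, +2 burnt (F count now 0)
Fire out after step 5
Initially T: 18, now '.': 24
Total burnt (originally-T cells now '.'): 17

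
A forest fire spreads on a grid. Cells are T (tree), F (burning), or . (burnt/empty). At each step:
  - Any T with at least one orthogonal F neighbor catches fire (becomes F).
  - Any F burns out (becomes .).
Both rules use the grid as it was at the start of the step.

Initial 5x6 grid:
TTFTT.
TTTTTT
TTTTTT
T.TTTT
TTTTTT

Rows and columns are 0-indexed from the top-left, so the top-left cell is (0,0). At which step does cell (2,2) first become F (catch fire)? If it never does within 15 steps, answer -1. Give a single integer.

Step 1: cell (2,2)='T' (+3 fires, +1 burnt)
Step 2: cell (2,2)='F' (+5 fires, +3 burnt)
  -> target ignites at step 2
Step 3: cell (2,2)='.' (+5 fires, +5 burnt)
Step 4: cell (2,2)='.' (+5 fires, +5 burnt)
Step 5: cell (2,2)='.' (+5 fires, +5 burnt)
Step 6: cell (2,2)='.' (+3 fires, +5 burnt)
Step 7: cell (2,2)='.' (+1 fires, +3 burnt)
Step 8: cell (2,2)='.' (+0 fires, +1 burnt)
  fire out at step 8

2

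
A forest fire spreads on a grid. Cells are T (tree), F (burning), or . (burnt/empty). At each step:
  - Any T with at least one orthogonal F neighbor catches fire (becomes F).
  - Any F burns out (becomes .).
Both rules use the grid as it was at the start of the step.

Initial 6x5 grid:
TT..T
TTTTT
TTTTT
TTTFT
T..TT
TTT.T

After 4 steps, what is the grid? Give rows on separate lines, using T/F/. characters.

Step 1: 4 trees catch fire, 1 burn out
  TT..T
  TTTTT
  TTTFT
  TTF.F
  T..FT
  TTT.T
Step 2: 5 trees catch fire, 4 burn out
  TT..T
  TTTFT
  TTF.F
  TF...
  T...F
  TTT.T
Step 3: 5 trees catch fire, 5 burn out
  TT..T
  TTF.F
  TF...
  F....
  T....
  TTT.F
Step 4: 4 trees catch fire, 5 burn out
  TT..F
  TF...
  F....
  .....
  F....
  TTT..

TT..F
TF...
F....
.....
F....
TTT..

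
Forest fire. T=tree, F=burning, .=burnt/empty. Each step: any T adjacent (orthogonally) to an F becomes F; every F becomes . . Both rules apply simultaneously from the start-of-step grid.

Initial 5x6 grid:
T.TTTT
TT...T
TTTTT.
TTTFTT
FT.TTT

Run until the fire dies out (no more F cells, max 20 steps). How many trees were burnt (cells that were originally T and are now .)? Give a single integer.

Answer: 17

Derivation:
Step 1: +6 fires, +2 burnt (F count now 6)
Step 2: +6 fires, +6 burnt (F count now 6)
Step 3: +3 fires, +6 burnt (F count now 3)
Step 4: +2 fires, +3 burnt (F count now 2)
Step 5: +0 fires, +2 burnt (F count now 0)
Fire out after step 5
Initially T: 22, now '.': 25
Total burnt (originally-T cells now '.'): 17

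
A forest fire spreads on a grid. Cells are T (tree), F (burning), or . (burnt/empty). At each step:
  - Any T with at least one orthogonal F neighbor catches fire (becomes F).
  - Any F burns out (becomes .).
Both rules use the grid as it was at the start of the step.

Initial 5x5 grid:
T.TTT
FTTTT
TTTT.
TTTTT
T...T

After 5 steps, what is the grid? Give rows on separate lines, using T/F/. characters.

Step 1: 3 trees catch fire, 1 burn out
  F.TTT
  .FTTT
  FTTT.
  TTTTT
  T...T
Step 2: 3 trees catch fire, 3 burn out
  ..TTT
  ..FTT
  .FTT.
  FTTTT
  T...T
Step 3: 5 trees catch fire, 3 burn out
  ..FTT
  ...FT
  ..FT.
  .FTTT
  F...T
Step 4: 4 trees catch fire, 5 burn out
  ...FT
  ....F
  ...F.
  ..FTT
  ....T
Step 5: 2 trees catch fire, 4 burn out
  ....F
  .....
  .....
  ...FT
  ....T

....F
.....
.....
...FT
....T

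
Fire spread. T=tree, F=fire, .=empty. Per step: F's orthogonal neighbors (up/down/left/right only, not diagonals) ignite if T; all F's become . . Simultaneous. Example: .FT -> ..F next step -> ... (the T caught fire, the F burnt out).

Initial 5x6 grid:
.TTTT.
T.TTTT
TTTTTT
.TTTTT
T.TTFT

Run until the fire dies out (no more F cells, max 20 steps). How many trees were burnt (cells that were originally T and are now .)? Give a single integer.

Answer: 23

Derivation:
Step 1: +3 fires, +1 burnt (F count now 3)
Step 2: +4 fires, +3 burnt (F count now 4)
Step 3: +4 fires, +4 burnt (F count now 4)
Step 4: +5 fires, +4 burnt (F count now 5)
Step 5: +3 fires, +5 burnt (F count now 3)
Step 6: +2 fires, +3 burnt (F count now 2)
Step 7: +2 fires, +2 burnt (F count now 2)
Step 8: +0 fires, +2 burnt (F count now 0)
Fire out after step 8
Initially T: 24, now '.': 29
Total burnt (originally-T cells now '.'): 23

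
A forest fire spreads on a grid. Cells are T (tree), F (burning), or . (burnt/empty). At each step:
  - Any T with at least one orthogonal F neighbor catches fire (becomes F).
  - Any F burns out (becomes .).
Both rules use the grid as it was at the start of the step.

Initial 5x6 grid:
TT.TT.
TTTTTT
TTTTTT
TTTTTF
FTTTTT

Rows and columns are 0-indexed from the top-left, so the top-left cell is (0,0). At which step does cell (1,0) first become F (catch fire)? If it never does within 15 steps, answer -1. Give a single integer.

Step 1: cell (1,0)='T' (+5 fires, +2 burnt)
Step 2: cell (1,0)='T' (+7 fires, +5 burnt)
Step 3: cell (1,0)='F' (+6 fires, +7 burnt)
  -> target ignites at step 3
Step 4: cell (1,0)='.' (+5 fires, +6 burnt)
Step 5: cell (1,0)='.' (+3 fires, +5 burnt)
Step 6: cell (1,0)='.' (+0 fires, +3 burnt)
  fire out at step 6

3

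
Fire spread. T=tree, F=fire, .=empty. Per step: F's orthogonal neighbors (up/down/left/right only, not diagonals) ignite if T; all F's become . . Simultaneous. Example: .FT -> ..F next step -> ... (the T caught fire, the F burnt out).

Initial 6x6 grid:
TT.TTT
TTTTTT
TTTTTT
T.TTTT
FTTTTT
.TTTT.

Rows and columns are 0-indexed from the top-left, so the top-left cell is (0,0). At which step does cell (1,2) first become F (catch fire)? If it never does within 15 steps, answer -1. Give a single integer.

Step 1: cell (1,2)='T' (+2 fires, +1 burnt)
Step 2: cell (1,2)='T' (+3 fires, +2 burnt)
Step 3: cell (1,2)='T' (+5 fires, +3 burnt)
Step 4: cell (1,2)='T' (+6 fires, +5 burnt)
Step 5: cell (1,2)='F' (+6 fires, +6 burnt)
  -> target ignites at step 5
Step 6: cell (1,2)='.' (+3 fires, +6 burnt)
Step 7: cell (1,2)='.' (+3 fires, +3 burnt)
Step 8: cell (1,2)='.' (+2 fires, +3 burnt)
Step 9: cell (1,2)='.' (+1 fires, +2 burnt)
Step 10: cell (1,2)='.' (+0 fires, +1 burnt)
  fire out at step 10

5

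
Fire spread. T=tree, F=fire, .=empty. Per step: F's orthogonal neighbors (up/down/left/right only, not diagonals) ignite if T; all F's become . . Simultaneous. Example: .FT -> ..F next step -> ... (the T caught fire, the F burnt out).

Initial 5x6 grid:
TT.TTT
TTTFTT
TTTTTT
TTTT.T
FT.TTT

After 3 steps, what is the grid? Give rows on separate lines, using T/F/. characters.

Step 1: 6 trees catch fire, 2 burn out
  TT.FTT
  TTF.FT
  TTTFTT
  FTTT.T
  .F.TTT
Step 2: 8 trees catch fire, 6 burn out
  TT..FT
  TF...F
  FTF.FT
  .FTF.T
  ...TTT
Step 3: 7 trees catch fire, 8 burn out
  TF...F
  F.....
  .F...F
  ..F..T
  ...FTT

TF...F
F.....
.F...F
..F..T
...FTT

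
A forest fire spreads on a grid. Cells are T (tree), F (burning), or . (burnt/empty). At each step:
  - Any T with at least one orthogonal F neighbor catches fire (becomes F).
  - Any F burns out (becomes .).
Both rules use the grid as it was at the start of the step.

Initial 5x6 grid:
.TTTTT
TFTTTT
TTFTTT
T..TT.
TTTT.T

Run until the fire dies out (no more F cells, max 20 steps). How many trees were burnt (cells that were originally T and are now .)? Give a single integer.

Step 1: +5 fires, +2 burnt (F count now 5)
Step 2: +5 fires, +5 burnt (F count now 5)
Step 3: +6 fires, +5 burnt (F count now 6)
Step 4: +4 fires, +6 burnt (F count now 4)
Step 5: +2 fires, +4 burnt (F count now 2)
Step 6: +0 fires, +2 burnt (F count now 0)
Fire out after step 6
Initially T: 23, now '.': 29
Total burnt (originally-T cells now '.'): 22

Answer: 22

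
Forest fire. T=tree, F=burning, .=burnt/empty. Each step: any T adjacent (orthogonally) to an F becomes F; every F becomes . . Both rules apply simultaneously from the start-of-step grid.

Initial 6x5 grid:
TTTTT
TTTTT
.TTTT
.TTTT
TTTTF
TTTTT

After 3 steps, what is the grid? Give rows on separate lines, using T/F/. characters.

Step 1: 3 trees catch fire, 1 burn out
  TTTTT
  TTTTT
  .TTTT
  .TTTF
  TTTF.
  TTTTF
Step 2: 4 trees catch fire, 3 burn out
  TTTTT
  TTTTT
  .TTTF
  .TTF.
  TTF..
  TTTF.
Step 3: 5 trees catch fire, 4 burn out
  TTTTT
  TTTTF
  .TTF.
  .TF..
  TF...
  TTF..

TTTTT
TTTTF
.TTF.
.TF..
TF...
TTF..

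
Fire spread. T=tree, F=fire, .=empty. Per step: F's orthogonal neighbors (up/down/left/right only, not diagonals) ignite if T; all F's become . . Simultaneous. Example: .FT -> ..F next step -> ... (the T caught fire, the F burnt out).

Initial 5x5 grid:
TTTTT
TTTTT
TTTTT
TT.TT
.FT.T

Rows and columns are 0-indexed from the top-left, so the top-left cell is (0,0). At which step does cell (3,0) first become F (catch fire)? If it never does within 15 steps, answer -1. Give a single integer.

Step 1: cell (3,0)='T' (+2 fires, +1 burnt)
Step 2: cell (3,0)='F' (+2 fires, +2 burnt)
  -> target ignites at step 2
Step 3: cell (3,0)='.' (+3 fires, +2 burnt)
Step 4: cell (3,0)='.' (+4 fires, +3 burnt)
Step 5: cell (3,0)='.' (+5 fires, +4 burnt)
Step 6: cell (3,0)='.' (+3 fires, +5 burnt)
Step 7: cell (3,0)='.' (+2 fires, +3 burnt)
Step 8: cell (3,0)='.' (+0 fires, +2 burnt)
  fire out at step 8

2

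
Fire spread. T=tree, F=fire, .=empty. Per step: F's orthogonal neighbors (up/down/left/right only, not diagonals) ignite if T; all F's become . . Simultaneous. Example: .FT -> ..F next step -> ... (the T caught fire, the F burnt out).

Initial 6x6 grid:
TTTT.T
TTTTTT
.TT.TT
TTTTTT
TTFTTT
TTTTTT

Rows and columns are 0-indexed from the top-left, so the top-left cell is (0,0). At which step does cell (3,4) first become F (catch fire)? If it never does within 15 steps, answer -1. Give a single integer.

Step 1: cell (3,4)='T' (+4 fires, +1 burnt)
Step 2: cell (3,4)='T' (+7 fires, +4 burnt)
Step 3: cell (3,4)='F' (+7 fires, +7 burnt)
  -> target ignites at step 3
Step 4: cell (3,4)='.' (+6 fires, +7 burnt)
Step 5: cell (3,4)='.' (+5 fires, +6 burnt)
Step 6: cell (3,4)='.' (+2 fires, +5 burnt)
Step 7: cell (3,4)='.' (+1 fires, +2 burnt)
Step 8: cell (3,4)='.' (+0 fires, +1 burnt)
  fire out at step 8

3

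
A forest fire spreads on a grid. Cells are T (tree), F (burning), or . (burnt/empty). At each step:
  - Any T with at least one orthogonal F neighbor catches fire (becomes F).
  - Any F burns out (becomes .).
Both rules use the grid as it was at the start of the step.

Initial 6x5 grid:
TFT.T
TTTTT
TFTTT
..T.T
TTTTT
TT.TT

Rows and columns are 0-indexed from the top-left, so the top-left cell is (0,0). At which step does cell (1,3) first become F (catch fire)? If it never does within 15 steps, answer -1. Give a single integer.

Step 1: cell (1,3)='T' (+5 fires, +2 burnt)
Step 2: cell (1,3)='T' (+4 fires, +5 burnt)
Step 3: cell (1,3)='F' (+3 fires, +4 burnt)
  -> target ignites at step 3
Step 4: cell (1,3)='.' (+4 fires, +3 burnt)
Step 5: cell (1,3)='.' (+5 fires, +4 burnt)
Step 6: cell (1,3)='.' (+2 fires, +5 burnt)
Step 7: cell (1,3)='.' (+0 fires, +2 burnt)
  fire out at step 7

3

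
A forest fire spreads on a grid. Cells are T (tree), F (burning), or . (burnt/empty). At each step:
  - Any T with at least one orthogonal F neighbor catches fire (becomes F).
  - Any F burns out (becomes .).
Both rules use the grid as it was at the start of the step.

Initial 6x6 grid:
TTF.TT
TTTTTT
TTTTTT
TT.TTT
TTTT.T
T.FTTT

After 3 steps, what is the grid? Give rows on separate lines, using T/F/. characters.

Step 1: 4 trees catch fire, 2 burn out
  TF..TT
  TTFTTT
  TTTTTT
  TT.TTT
  TTFT.T
  T..FTT
Step 2: 7 trees catch fire, 4 burn out
  F...TT
  TF.FTT
  TTFTTT
  TT.TTT
  TF.F.T
  T...FT
Step 3: 8 trees catch fire, 7 burn out
  ....TT
  F...FT
  TF.FTT
  TF.FTT
  F....T
  T....F

....TT
F...FT
TF.FTT
TF.FTT
F....T
T....F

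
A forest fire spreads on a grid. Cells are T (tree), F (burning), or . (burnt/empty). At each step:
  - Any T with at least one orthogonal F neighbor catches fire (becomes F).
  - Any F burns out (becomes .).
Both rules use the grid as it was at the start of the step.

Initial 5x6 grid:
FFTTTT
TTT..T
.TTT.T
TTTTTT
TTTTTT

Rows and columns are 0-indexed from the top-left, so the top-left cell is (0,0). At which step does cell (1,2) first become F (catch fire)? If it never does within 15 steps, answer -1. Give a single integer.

Step 1: cell (1,2)='T' (+3 fires, +2 burnt)
Step 2: cell (1,2)='F' (+3 fires, +3 burnt)
  -> target ignites at step 2
Step 3: cell (1,2)='.' (+3 fires, +3 burnt)
Step 4: cell (1,2)='.' (+5 fires, +3 burnt)
Step 5: cell (1,2)='.' (+4 fires, +5 burnt)
Step 6: cell (1,2)='.' (+3 fires, +4 burnt)
Step 7: cell (1,2)='.' (+2 fires, +3 burnt)
Step 8: cell (1,2)='.' (+1 fires, +2 burnt)
Step 9: cell (1,2)='.' (+0 fires, +1 burnt)
  fire out at step 9

2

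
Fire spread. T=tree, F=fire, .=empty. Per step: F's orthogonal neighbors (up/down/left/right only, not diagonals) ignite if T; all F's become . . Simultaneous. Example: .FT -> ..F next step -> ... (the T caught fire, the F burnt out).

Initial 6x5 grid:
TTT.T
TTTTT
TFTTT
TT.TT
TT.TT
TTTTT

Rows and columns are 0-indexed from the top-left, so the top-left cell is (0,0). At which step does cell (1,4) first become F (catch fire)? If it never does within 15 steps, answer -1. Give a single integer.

Step 1: cell (1,4)='T' (+4 fires, +1 burnt)
Step 2: cell (1,4)='T' (+6 fires, +4 burnt)
Step 3: cell (1,4)='T' (+7 fires, +6 burnt)
Step 4: cell (1,4)='F' (+5 fires, +7 burnt)
  -> target ignites at step 4
Step 5: cell (1,4)='.' (+3 fires, +5 burnt)
Step 6: cell (1,4)='.' (+1 fires, +3 burnt)
Step 7: cell (1,4)='.' (+0 fires, +1 burnt)
  fire out at step 7

4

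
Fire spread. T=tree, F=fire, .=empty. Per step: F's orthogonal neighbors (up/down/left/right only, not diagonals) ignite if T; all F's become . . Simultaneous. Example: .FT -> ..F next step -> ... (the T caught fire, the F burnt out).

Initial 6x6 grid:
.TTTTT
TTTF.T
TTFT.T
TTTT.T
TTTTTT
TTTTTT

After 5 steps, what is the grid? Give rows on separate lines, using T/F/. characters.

Step 1: 5 trees catch fire, 2 burn out
  .TTFTT
  TTF..T
  TF.F.T
  TTFT.T
  TTTTTT
  TTTTTT
Step 2: 7 trees catch fire, 5 burn out
  .TF.FT
  TF...T
  F....T
  TF.F.T
  TTFTTT
  TTTTTT
Step 3: 7 trees catch fire, 7 burn out
  .F...F
  F....T
  .....T
  F....T
  TF.FTT
  TTFTTT
Step 4: 5 trees catch fire, 7 burn out
  ......
  .....F
  .....T
  .....T
  F...FT
  TF.FTT
Step 5: 4 trees catch fire, 5 burn out
  ......
  ......
  .....F
  .....T
  .....F
  F...FT

......
......
.....F
.....T
.....F
F...FT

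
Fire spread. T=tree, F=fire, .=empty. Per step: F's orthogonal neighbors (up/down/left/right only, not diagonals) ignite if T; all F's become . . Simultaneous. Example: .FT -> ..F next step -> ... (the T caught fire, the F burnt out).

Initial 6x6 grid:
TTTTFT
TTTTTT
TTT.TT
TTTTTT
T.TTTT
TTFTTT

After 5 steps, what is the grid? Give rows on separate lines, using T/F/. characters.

Step 1: 6 trees catch fire, 2 burn out
  TTTF.F
  TTTTFT
  TTT.TT
  TTTTTT
  T.FTTT
  TF.FTT
Step 2: 8 trees catch fire, 6 burn out
  TTF...
  TTTF.F
  TTT.FT
  TTFTTT
  T..FTT
  F...FT
Step 3: 10 trees catch fire, 8 burn out
  TF....
  TTF...
  TTF..F
  TF.FFT
  F...FT
  .....F
Step 4: 6 trees catch fire, 10 burn out
  F.....
  TF....
  TF....
  F....F
  .....F
  ......
Step 5: 2 trees catch fire, 6 burn out
  ......
  F.....
  F.....
  ......
  ......
  ......

......
F.....
F.....
......
......
......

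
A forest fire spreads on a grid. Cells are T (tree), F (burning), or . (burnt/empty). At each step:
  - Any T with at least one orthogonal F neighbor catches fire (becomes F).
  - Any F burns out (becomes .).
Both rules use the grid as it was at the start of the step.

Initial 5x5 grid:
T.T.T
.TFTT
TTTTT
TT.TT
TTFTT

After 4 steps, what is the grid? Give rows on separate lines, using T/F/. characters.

Step 1: 6 trees catch fire, 2 burn out
  T.F.T
  .F.FT
  TTFTT
  TT.TT
  TF.FT
Step 2: 7 trees catch fire, 6 burn out
  T...T
  ....F
  TF.FT
  TF.FT
  F...F
Step 3: 5 trees catch fire, 7 burn out
  T...F
  .....
  F...F
  F...F
  .....
Step 4: 0 trees catch fire, 5 burn out
  T....
  .....
  .....
  .....
  .....

T....
.....
.....
.....
.....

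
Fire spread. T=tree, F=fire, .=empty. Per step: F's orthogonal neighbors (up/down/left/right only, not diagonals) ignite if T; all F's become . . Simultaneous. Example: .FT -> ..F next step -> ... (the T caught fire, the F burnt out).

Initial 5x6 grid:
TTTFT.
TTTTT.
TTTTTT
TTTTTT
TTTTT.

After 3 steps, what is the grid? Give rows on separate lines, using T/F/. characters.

Step 1: 3 trees catch fire, 1 burn out
  TTF.F.
  TTTFT.
  TTTTTT
  TTTTTT
  TTTTT.
Step 2: 4 trees catch fire, 3 burn out
  TF....
  TTF.F.
  TTTFTT
  TTTTTT
  TTTTT.
Step 3: 5 trees catch fire, 4 burn out
  F.....
  TF....
  TTF.FT
  TTTFTT
  TTTTT.

F.....
TF....
TTF.FT
TTTFTT
TTTTT.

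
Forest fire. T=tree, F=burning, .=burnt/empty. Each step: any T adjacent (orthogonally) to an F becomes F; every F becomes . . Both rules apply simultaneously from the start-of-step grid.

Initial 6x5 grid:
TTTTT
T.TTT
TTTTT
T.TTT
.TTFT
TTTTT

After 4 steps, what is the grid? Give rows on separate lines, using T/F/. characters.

Step 1: 4 trees catch fire, 1 burn out
  TTTTT
  T.TTT
  TTTTT
  T.TFT
  .TF.F
  TTTFT
Step 2: 6 trees catch fire, 4 burn out
  TTTTT
  T.TTT
  TTTFT
  T.F.F
  .F...
  TTF.F
Step 3: 4 trees catch fire, 6 burn out
  TTTTT
  T.TFT
  TTF.F
  T....
  .....
  TF...
Step 4: 5 trees catch fire, 4 burn out
  TTTFT
  T.F.F
  TF...
  T....
  .....
  F....

TTTFT
T.F.F
TF...
T....
.....
F....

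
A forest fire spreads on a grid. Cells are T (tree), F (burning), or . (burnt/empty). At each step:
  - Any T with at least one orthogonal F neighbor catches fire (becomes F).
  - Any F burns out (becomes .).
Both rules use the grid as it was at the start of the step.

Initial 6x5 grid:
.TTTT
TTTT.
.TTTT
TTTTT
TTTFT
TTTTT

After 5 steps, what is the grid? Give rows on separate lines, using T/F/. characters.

Step 1: 4 trees catch fire, 1 burn out
  .TTTT
  TTTT.
  .TTTT
  TTTFT
  TTF.F
  TTTFT
Step 2: 6 trees catch fire, 4 burn out
  .TTTT
  TTTT.
  .TTFT
  TTF.F
  TF...
  TTF.F
Step 3: 6 trees catch fire, 6 burn out
  .TTTT
  TTTF.
  .TF.F
  TF...
  F....
  TF...
Step 4: 5 trees catch fire, 6 burn out
  .TTFT
  TTF..
  .F...
  F....
  .....
  F....
Step 5: 3 trees catch fire, 5 burn out
  .TF.F
  TF...
  .....
  .....
  .....
  .....

.TF.F
TF...
.....
.....
.....
.....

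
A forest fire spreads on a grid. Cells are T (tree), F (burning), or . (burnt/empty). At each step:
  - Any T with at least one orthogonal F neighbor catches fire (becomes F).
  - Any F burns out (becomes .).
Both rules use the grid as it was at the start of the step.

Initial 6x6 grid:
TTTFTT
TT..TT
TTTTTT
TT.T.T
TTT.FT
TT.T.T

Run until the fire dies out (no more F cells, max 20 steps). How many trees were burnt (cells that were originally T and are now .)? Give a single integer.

Step 1: +3 fires, +2 burnt (F count now 3)
Step 2: +5 fires, +3 burnt (F count now 5)
Step 3: +5 fires, +5 burnt (F count now 5)
Step 4: +3 fires, +5 burnt (F count now 3)
Step 5: +4 fires, +3 burnt (F count now 4)
Step 6: +2 fires, +4 burnt (F count now 2)
Step 7: +3 fires, +2 burnt (F count now 3)
Step 8: +1 fires, +3 burnt (F count now 1)
Step 9: +0 fires, +1 burnt (F count now 0)
Fire out after step 9
Initially T: 27, now '.': 35
Total burnt (originally-T cells now '.'): 26

Answer: 26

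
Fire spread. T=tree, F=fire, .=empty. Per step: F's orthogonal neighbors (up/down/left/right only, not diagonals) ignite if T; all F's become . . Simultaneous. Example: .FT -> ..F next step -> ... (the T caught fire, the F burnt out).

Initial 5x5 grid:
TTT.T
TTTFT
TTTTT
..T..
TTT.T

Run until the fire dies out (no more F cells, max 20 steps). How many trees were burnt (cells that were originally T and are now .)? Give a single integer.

Step 1: +3 fires, +1 burnt (F count now 3)
Step 2: +5 fires, +3 burnt (F count now 5)
Step 3: +4 fires, +5 burnt (F count now 4)
Step 4: +3 fires, +4 burnt (F count now 3)
Step 5: +1 fires, +3 burnt (F count now 1)
Step 6: +1 fires, +1 burnt (F count now 1)
Step 7: +0 fires, +1 burnt (F count now 0)
Fire out after step 7
Initially T: 18, now '.': 24
Total burnt (originally-T cells now '.'): 17

Answer: 17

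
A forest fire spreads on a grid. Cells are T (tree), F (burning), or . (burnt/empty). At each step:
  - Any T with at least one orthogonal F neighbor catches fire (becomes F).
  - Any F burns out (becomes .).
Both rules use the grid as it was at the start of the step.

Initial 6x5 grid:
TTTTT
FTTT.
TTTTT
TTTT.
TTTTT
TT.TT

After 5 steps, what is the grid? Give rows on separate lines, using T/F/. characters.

Step 1: 3 trees catch fire, 1 burn out
  FTTTT
  .FTT.
  FTTTT
  TTTT.
  TTTTT
  TT.TT
Step 2: 4 trees catch fire, 3 burn out
  .FTTT
  ..FT.
  .FTTT
  FTTT.
  TTTTT
  TT.TT
Step 3: 5 trees catch fire, 4 burn out
  ..FTT
  ...F.
  ..FTT
  .FTT.
  FTTTT
  TT.TT
Step 4: 5 trees catch fire, 5 burn out
  ...FT
  .....
  ...FT
  ..FT.
  .FTTT
  FT.TT
Step 5: 5 trees catch fire, 5 burn out
  ....F
  .....
  ....F
  ...F.
  ..FTT
  .F.TT

....F
.....
....F
...F.
..FTT
.F.TT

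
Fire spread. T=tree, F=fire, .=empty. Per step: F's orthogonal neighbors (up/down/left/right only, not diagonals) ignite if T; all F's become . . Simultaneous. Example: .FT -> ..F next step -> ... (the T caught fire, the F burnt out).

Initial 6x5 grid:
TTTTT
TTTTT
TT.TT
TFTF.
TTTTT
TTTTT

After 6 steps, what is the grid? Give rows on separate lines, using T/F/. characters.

Step 1: 6 trees catch fire, 2 burn out
  TTTTT
  TTTTT
  TF.FT
  F.F..
  TFTFT
  TTTTT
Step 2: 9 trees catch fire, 6 burn out
  TTTTT
  TFTFT
  F...F
  .....
  F.F.F
  TFTFT
Step 3: 8 trees catch fire, 9 burn out
  TFTFT
  F.F.F
  .....
  .....
  .....
  F.F.F
Step 4: 3 trees catch fire, 8 burn out
  F.F.F
  .....
  .....
  .....
  .....
  .....
Step 5: 0 trees catch fire, 3 burn out
  .....
  .....
  .....
  .....
  .....
  .....
Step 6: 0 trees catch fire, 0 burn out
  .....
  .....
  .....
  .....
  .....
  .....

.....
.....
.....
.....
.....
.....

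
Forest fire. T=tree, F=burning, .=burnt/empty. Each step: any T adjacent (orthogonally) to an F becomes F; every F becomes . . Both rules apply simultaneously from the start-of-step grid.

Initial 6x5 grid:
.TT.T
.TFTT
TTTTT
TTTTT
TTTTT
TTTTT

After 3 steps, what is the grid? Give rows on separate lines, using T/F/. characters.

Step 1: 4 trees catch fire, 1 burn out
  .TF.T
  .F.FT
  TTFTT
  TTTTT
  TTTTT
  TTTTT
Step 2: 5 trees catch fire, 4 burn out
  .F..T
  ....F
  TF.FT
  TTFTT
  TTTTT
  TTTTT
Step 3: 6 trees catch fire, 5 burn out
  ....F
  .....
  F...F
  TF.FT
  TTFTT
  TTTTT

....F
.....
F...F
TF.FT
TTFTT
TTTTT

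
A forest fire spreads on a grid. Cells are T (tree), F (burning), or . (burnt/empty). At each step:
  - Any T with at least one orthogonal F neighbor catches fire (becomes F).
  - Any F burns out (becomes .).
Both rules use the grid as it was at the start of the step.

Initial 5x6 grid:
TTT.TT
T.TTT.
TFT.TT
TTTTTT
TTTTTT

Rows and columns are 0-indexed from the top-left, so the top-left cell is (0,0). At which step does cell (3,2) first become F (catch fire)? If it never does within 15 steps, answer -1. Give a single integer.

Step 1: cell (3,2)='T' (+3 fires, +1 burnt)
Step 2: cell (3,2)='F' (+5 fires, +3 burnt)
  -> target ignites at step 2
Step 3: cell (3,2)='.' (+6 fires, +5 burnt)
Step 4: cell (3,2)='.' (+4 fires, +6 burnt)
Step 5: cell (3,2)='.' (+4 fires, +4 burnt)
Step 6: cell (3,2)='.' (+3 fires, +4 burnt)
Step 7: cell (3,2)='.' (+0 fires, +3 burnt)
  fire out at step 7

2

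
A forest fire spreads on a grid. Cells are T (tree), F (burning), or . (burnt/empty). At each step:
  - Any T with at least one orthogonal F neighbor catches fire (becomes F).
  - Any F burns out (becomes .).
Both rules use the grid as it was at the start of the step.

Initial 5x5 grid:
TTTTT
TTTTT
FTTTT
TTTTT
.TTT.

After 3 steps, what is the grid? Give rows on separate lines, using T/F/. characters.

Step 1: 3 trees catch fire, 1 burn out
  TTTTT
  FTTTT
  .FTTT
  FTTTT
  .TTT.
Step 2: 4 trees catch fire, 3 burn out
  FTTTT
  .FTTT
  ..FTT
  .FTTT
  .TTT.
Step 3: 5 trees catch fire, 4 burn out
  .FTTT
  ..FTT
  ...FT
  ..FTT
  .FTT.

.FTTT
..FTT
...FT
..FTT
.FTT.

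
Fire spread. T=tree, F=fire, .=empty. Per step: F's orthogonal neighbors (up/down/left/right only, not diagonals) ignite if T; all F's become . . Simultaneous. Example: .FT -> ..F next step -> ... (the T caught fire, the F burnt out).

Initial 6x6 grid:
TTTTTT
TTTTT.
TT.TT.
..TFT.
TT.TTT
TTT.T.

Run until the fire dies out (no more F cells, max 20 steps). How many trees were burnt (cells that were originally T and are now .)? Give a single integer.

Answer: 21

Derivation:
Step 1: +4 fires, +1 burnt (F count now 4)
Step 2: +3 fires, +4 burnt (F count now 3)
Step 3: +5 fires, +3 burnt (F count now 5)
Step 4: +3 fires, +5 burnt (F count now 3)
Step 5: +4 fires, +3 burnt (F count now 4)
Step 6: +2 fires, +4 burnt (F count now 2)
Step 7: +0 fires, +2 burnt (F count now 0)
Fire out after step 7
Initially T: 26, now '.': 31
Total burnt (originally-T cells now '.'): 21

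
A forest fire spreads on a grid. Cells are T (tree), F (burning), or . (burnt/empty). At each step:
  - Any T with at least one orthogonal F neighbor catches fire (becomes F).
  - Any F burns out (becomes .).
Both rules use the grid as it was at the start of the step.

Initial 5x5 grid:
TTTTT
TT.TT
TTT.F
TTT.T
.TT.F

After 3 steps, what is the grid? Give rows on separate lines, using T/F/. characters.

Step 1: 2 trees catch fire, 2 burn out
  TTTTT
  TT.TF
  TTT..
  TTT.F
  .TT..
Step 2: 2 trees catch fire, 2 burn out
  TTTTF
  TT.F.
  TTT..
  TTT..
  .TT..
Step 3: 1 trees catch fire, 2 burn out
  TTTF.
  TT...
  TTT..
  TTT..
  .TT..

TTTF.
TT...
TTT..
TTT..
.TT..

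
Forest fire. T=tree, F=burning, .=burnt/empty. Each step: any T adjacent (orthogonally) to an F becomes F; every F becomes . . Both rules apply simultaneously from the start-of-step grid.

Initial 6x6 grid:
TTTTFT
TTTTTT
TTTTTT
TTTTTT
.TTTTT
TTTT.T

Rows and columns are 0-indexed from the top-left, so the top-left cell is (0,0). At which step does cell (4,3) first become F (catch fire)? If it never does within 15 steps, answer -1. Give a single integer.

Step 1: cell (4,3)='T' (+3 fires, +1 burnt)
Step 2: cell (4,3)='T' (+4 fires, +3 burnt)
Step 3: cell (4,3)='T' (+5 fires, +4 burnt)
Step 4: cell (4,3)='T' (+6 fires, +5 burnt)
Step 5: cell (4,3)='F' (+5 fires, +6 burnt)
  -> target ignites at step 5
Step 6: cell (4,3)='.' (+5 fires, +5 burnt)
Step 7: cell (4,3)='.' (+3 fires, +5 burnt)
Step 8: cell (4,3)='.' (+1 fires, +3 burnt)
Step 9: cell (4,3)='.' (+1 fires, +1 burnt)
Step 10: cell (4,3)='.' (+0 fires, +1 burnt)
  fire out at step 10

5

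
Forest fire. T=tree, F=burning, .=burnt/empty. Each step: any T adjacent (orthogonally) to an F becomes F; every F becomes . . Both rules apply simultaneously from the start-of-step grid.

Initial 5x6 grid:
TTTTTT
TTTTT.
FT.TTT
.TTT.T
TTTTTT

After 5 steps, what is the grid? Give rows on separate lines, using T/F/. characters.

Step 1: 2 trees catch fire, 1 burn out
  TTTTTT
  FTTTT.
  .F.TTT
  .TTT.T
  TTTTTT
Step 2: 3 trees catch fire, 2 burn out
  FTTTTT
  .FTTT.
  ...TTT
  .FTT.T
  TTTTTT
Step 3: 4 trees catch fire, 3 burn out
  .FTTTT
  ..FTT.
  ...TTT
  ..FT.T
  TFTTTT
Step 4: 5 trees catch fire, 4 burn out
  ..FTTT
  ...FT.
  ...TTT
  ...F.T
  F.FTTT
Step 5: 4 trees catch fire, 5 burn out
  ...FTT
  ....F.
  ...FTT
  .....T
  ...FTT

...FTT
....F.
...FTT
.....T
...FTT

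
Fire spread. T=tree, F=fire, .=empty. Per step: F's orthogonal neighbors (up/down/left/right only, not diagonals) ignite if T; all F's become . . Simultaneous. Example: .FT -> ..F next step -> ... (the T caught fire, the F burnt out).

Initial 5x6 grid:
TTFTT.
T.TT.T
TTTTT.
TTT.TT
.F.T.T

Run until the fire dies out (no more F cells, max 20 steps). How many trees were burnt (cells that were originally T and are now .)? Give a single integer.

Step 1: +4 fires, +2 burnt (F count now 4)
Step 2: +7 fires, +4 burnt (F count now 7)
Step 3: +3 fires, +7 burnt (F count now 3)
Step 4: +1 fires, +3 burnt (F count now 1)
Step 5: +1 fires, +1 burnt (F count now 1)
Step 6: +1 fires, +1 burnt (F count now 1)
Step 7: +1 fires, +1 burnt (F count now 1)
Step 8: +0 fires, +1 burnt (F count now 0)
Fire out after step 8
Initially T: 20, now '.': 28
Total burnt (originally-T cells now '.'): 18

Answer: 18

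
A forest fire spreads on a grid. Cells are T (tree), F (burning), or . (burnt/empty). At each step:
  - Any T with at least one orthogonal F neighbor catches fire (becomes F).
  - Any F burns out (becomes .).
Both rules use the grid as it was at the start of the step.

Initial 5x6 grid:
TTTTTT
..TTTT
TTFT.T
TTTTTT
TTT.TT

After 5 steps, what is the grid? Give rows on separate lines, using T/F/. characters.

Step 1: 4 trees catch fire, 1 burn out
  TTTTTT
  ..FTTT
  TF.F.T
  TTFTTT
  TTT.TT
Step 2: 6 trees catch fire, 4 burn out
  TTFTTT
  ...FTT
  F....T
  TF.FTT
  TTF.TT
Step 3: 6 trees catch fire, 6 burn out
  TF.FTT
  ....FT
  .....T
  F...FT
  TF..TT
Step 4: 6 trees catch fire, 6 burn out
  F...FT
  .....F
  .....T
  .....F
  F...FT
Step 5: 3 trees catch fire, 6 burn out
  .....F
  ......
  .....F
  ......
  .....F

.....F
......
.....F
......
.....F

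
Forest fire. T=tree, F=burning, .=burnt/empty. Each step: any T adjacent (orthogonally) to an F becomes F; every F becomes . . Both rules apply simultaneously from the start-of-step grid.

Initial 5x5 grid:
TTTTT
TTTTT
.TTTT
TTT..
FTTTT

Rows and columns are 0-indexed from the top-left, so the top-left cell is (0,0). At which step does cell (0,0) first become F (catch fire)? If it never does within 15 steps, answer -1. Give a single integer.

Step 1: cell (0,0)='T' (+2 fires, +1 burnt)
Step 2: cell (0,0)='T' (+2 fires, +2 burnt)
Step 3: cell (0,0)='T' (+3 fires, +2 burnt)
Step 4: cell (0,0)='T' (+3 fires, +3 burnt)
Step 5: cell (0,0)='T' (+4 fires, +3 burnt)
Step 6: cell (0,0)='F' (+4 fires, +4 burnt)
  -> target ignites at step 6
Step 7: cell (0,0)='.' (+2 fires, +4 burnt)
Step 8: cell (0,0)='.' (+1 fires, +2 burnt)
Step 9: cell (0,0)='.' (+0 fires, +1 burnt)
  fire out at step 9

6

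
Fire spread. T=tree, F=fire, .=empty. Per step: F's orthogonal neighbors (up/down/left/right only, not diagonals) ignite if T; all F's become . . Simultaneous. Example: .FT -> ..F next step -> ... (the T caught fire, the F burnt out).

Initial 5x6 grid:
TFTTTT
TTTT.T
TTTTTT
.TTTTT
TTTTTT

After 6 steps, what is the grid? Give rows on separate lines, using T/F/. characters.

Step 1: 3 trees catch fire, 1 burn out
  F.FTTT
  TFTT.T
  TTTTTT
  .TTTTT
  TTTTTT
Step 2: 4 trees catch fire, 3 burn out
  ...FTT
  F.FT.T
  TFTTTT
  .TTTTT
  TTTTTT
Step 3: 5 trees catch fire, 4 burn out
  ....FT
  ...F.T
  F.FTTT
  .FTTTT
  TTTTTT
Step 4: 4 trees catch fire, 5 burn out
  .....F
  .....T
  ...FTT
  ..FTTT
  TFTTTT
Step 5: 5 trees catch fire, 4 burn out
  ......
  .....F
  ....FT
  ...FTT
  F.FTTT
Step 6: 3 trees catch fire, 5 burn out
  ......
  ......
  .....F
  ....FT
  ...FTT

......
......
.....F
....FT
...FTT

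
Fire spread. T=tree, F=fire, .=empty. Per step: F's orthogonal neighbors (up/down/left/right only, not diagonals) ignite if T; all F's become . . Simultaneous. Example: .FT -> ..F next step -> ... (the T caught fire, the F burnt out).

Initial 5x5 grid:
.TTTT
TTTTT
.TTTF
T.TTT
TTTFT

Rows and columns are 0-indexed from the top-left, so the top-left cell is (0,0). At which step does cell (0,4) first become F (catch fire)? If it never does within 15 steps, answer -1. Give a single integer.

Step 1: cell (0,4)='T' (+6 fires, +2 burnt)
Step 2: cell (0,4)='F' (+5 fires, +6 burnt)
  -> target ignites at step 2
Step 3: cell (0,4)='.' (+4 fires, +5 burnt)
Step 4: cell (0,4)='.' (+3 fires, +4 burnt)
Step 5: cell (0,4)='.' (+2 fires, +3 burnt)
Step 6: cell (0,4)='.' (+0 fires, +2 burnt)
  fire out at step 6

2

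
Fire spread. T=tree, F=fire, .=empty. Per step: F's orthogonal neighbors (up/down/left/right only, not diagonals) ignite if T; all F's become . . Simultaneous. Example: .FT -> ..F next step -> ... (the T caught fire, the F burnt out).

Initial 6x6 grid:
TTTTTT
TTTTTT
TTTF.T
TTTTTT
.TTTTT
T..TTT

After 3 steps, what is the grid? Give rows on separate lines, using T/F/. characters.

Step 1: 3 trees catch fire, 1 burn out
  TTTTTT
  TTTFTT
  TTF..T
  TTTFTT
  .TTTTT
  T..TTT
Step 2: 7 trees catch fire, 3 burn out
  TTTFTT
  TTF.FT
  TF...T
  TTF.FT
  .TTFTT
  T..TTT
Step 3: 10 trees catch fire, 7 burn out
  TTF.FT
  TF...F
  F....T
  TF...F
  .TF.FT
  T..FTT

TTF.FT
TF...F
F....T
TF...F
.TF.FT
T..FTT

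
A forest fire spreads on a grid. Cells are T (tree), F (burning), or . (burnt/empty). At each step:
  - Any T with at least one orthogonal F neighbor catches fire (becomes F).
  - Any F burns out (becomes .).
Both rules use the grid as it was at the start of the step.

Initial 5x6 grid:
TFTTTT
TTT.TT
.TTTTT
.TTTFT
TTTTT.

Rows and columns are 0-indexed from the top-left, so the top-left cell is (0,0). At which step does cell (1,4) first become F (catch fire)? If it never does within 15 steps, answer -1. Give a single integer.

Step 1: cell (1,4)='T' (+7 fires, +2 burnt)
Step 2: cell (1,4)='F' (+9 fires, +7 burnt)
  -> target ignites at step 2
Step 3: cell (1,4)='.' (+5 fires, +9 burnt)
Step 4: cell (1,4)='.' (+2 fires, +5 burnt)
Step 5: cell (1,4)='.' (+1 fires, +2 burnt)
Step 6: cell (1,4)='.' (+0 fires, +1 burnt)
  fire out at step 6

2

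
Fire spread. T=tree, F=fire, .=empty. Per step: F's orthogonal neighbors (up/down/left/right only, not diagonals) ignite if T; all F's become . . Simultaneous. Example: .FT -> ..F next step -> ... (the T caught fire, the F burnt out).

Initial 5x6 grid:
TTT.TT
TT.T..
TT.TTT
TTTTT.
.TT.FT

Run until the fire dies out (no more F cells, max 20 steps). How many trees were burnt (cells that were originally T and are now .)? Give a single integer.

Answer: 19

Derivation:
Step 1: +2 fires, +1 burnt (F count now 2)
Step 2: +2 fires, +2 burnt (F count now 2)
Step 3: +3 fires, +2 burnt (F count now 3)
Step 4: +3 fires, +3 burnt (F count now 3)
Step 5: +3 fires, +3 burnt (F count now 3)
Step 6: +2 fires, +3 burnt (F count now 2)
Step 7: +2 fires, +2 burnt (F count now 2)
Step 8: +2 fires, +2 burnt (F count now 2)
Step 9: +0 fires, +2 burnt (F count now 0)
Fire out after step 9
Initially T: 21, now '.': 28
Total burnt (originally-T cells now '.'): 19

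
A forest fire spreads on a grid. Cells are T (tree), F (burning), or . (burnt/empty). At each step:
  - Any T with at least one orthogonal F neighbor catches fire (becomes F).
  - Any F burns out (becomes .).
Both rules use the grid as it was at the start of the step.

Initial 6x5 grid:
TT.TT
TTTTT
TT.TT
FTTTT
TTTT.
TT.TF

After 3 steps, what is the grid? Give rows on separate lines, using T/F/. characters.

Step 1: 4 trees catch fire, 2 burn out
  TT.TT
  TTTTT
  FT.TT
  .FTTT
  FTTT.
  TT.F.
Step 2: 6 trees catch fire, 4 burn out
  TT.TT
  FTTTT
  .F.TT
  ..FTT
  .FTF.
  FT...
Step 3: 5 trees catch fire, 6 burn out
  FT.TT
  .FTTT
  ...TT
  ...FT
  ..F..
  .F...

FT.TT
.FTTT
...TT
...FT
..F..
.F...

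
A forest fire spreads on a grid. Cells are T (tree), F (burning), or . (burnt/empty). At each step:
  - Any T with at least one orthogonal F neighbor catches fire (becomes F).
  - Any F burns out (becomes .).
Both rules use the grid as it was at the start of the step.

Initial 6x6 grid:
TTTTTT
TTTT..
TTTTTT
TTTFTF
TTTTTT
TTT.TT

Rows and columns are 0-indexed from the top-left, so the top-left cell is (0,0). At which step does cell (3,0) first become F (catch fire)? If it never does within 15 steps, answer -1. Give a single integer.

Step 1: cell (3,0)='T' (+6 fires, +2 burnt)
Step 2: cell (3,0)='T' (+7 fires, +6 burnt)
Step 3: cell (3,0)='F' (+7 fires, +7 burnt)
  -> target ignites at step 3
Step 4: cell (3,0)='.' (+6 fires, +7 burnt)
Step 5: cell (3,0)='.' (+4 fires, +6 burnt)
Step 6: cell (3,0)='.' (+1 fires, +4 burnt)
Step 7: cell (3,0)='.' (+0 fires, +1 burnt)
  fire out at step 7

3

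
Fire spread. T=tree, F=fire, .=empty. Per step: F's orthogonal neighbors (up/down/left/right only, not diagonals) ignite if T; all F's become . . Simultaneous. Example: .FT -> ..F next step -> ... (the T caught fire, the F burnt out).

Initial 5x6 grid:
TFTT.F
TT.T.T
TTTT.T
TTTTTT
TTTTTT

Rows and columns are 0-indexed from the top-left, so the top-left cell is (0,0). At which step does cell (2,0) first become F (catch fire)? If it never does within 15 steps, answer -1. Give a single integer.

Step 1: cell (2,0)='T' (+4 fires, +2 burnt)
Step 2: cell (2,0)='T' (+4 fires, +4 burnt)
Step 3: cell (2,0)='F' (+5 fires, +4 burnt)
  -> target ignites at step 3
Step 4: cell (2,0)='.' (+6 fires, +5 burnt)
Step 5: cell (2,0)='.' (+4 fires, +6 burnt)
Step 6: cell (2,0)='.' (+1 fires, +4 burnt)
Step 7: cell (2,0)='.' (+0 fires, +1 burnt)
  fire out at step 7

3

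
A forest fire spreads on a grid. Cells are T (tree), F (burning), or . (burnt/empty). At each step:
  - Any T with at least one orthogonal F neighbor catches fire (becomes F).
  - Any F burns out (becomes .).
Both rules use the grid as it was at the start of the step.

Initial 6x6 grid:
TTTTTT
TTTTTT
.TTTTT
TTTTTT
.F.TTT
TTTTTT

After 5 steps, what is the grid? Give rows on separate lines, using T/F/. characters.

Step 1: 2 trees catch fire, 1 burn out
  TTTTTT
  TTTTTT
  .TTTTT
  TFTTTT
  ...TTT
  TFTTTT
Step 2: 5 trees catch fire, 2 burn out
  TTTTTT
  TTTTTT
  .FTTTT
  F.FTTT
  ...TTT
  F.FTTT
Step 3: 4 trees catch fire, 5 burn out
  TTTTTT
  TFTTTT
  ..FTTT
  ...FTT
  ...TTT
  ...FTT
Step 4: 7 trees catch fire, 4 burn out
  TFTTTT
  F.FTTT
  ...FTT
  ....FT
  ...FTT
  ....FT
Step 5: 7 trees catch fire, 7 burn out
  F.FTTT
  ...FTT
  ....FT
  .....F
  ....FT
  .....F

F.FTTT
...FTT
....FT
.....F
....FT
.....F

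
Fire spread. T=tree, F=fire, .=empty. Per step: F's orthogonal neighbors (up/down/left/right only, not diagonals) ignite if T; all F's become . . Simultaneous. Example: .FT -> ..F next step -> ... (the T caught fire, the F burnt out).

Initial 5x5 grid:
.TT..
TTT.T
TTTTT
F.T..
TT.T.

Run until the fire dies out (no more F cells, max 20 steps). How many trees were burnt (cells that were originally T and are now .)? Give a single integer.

Step 1: +2 fires, +1 burnt (F count now 2)
Step 2: +3 fires, +2 burnt (F count now 3)
Step 3: +2 fires, +3 burnt (F count now 2)
Step 4: +4 fires, +2 burnt (F count now 4)
Step 5: +2 fires, +4 burnt (F count now 2)
Step 6: +1 fires, +2 burnt (F count now 1)
Step 7: +0 fires, +1 burnt (F count now 0)
Fire out after step 7
Initially T: 15, now '.': 24
Total burnt (originally-T cells now '.'): 14

Answer: 14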